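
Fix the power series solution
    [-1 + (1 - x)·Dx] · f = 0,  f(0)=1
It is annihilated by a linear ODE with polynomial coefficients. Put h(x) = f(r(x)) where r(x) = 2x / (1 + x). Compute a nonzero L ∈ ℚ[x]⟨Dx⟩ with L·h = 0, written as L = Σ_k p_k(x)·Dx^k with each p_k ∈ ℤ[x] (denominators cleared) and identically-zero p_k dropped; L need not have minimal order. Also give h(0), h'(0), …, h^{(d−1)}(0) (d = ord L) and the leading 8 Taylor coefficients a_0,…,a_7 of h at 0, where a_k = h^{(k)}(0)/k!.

f: a_k = 1, 1, 1, 1, 1, 1, 1, 1, …
f∘r: x↦r, Dx↦Dx/r' in L_f ⇒ L₀.
L = 2 + (-1 + x^2)·Dx  (order 1).
h: a_k = 1, 2, 2, 2, 2, 2, 2, 2, …
ICs: h(0) = 1.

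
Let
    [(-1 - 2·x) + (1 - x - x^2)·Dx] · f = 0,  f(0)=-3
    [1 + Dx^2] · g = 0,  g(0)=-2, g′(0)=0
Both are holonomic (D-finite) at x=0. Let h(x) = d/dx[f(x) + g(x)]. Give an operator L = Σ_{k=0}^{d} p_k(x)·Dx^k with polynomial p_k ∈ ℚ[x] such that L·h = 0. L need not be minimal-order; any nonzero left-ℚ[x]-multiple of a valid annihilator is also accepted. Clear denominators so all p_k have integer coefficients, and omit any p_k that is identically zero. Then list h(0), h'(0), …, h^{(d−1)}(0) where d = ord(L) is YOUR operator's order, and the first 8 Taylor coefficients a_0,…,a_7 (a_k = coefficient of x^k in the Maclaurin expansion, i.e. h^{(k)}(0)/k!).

f: a_k = -3, -3, -6, -9, -15, -24, -39, -63, …
g: a_k = -2, 0, 1, 0, -1/12, 0, 1/360, 0, …
h₀=f+g: left-lcm gives L₀, ord ≤ 3.
h=h₀': d/dx-closure on L₀ ⇒ L.
L = (124 + 358·x + 470·x^2 + 230·x^3 + 130·x^4 + 18·x^5 + 6·x^6) + (-19 - 29·x + 36·x^2 + 55·x^3 + 50·x^4 + 27·x^5 + 7·x^6 + 2·x^7)·Dx + (124 + 358·x + 470·x^2 + 230·x^3 + 130·x^4 + 18·x^5 + 6·x^6)·Dx^2 + (-19 - 29·x + 36·x^2 + 55·x^3 + 50·x^4 + 27·x^5 + 7·x^6 + 2·x^7)·Dx^3  (order 3).
h: a_k = -3, -10, -27, -181/3, -120, -14039/60, -441, -2056321/2520, …
ICs: h(0) = -3, h′(0) = -10, h′′(0) = -54.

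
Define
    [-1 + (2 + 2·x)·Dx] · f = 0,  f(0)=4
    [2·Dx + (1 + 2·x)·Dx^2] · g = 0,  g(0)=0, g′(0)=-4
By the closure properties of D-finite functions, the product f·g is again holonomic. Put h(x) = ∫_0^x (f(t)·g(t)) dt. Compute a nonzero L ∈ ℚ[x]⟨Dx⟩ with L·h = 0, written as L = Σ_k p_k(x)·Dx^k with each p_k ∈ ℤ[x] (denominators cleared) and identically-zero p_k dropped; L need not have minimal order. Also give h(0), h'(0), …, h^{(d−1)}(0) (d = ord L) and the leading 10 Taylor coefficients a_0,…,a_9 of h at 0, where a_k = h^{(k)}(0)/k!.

L = (-1 + 2·x)·Dx + (4 + 4·x)·Dx^2 + (4 + 16·x + 20·x^2 + 8·x^3)·Dx^3  (order 3).
h: a_k = 0, 0, -8, 8/3, -17/6, 11/3, -3709/720, 4267/560, -209709/17920, 746239/40320, …
ICs: h(0) = 0, h′(0) = 0, h′′(0) = -16.

f: a_k = 4, 2, -1/2, 1/4, -5/32, 7/64, -21/256, 33/512, -429/8192, 715/16384, …
g: a_k = 0, -4, 4, -16/3, 8, -64/5, 64/3, -256/7, 64, -1024/9, …
L₀ := L_f ⊗_s L_g (sym. prod.), ord ≤ 2.
∫: right-multiply L₀ by Dx.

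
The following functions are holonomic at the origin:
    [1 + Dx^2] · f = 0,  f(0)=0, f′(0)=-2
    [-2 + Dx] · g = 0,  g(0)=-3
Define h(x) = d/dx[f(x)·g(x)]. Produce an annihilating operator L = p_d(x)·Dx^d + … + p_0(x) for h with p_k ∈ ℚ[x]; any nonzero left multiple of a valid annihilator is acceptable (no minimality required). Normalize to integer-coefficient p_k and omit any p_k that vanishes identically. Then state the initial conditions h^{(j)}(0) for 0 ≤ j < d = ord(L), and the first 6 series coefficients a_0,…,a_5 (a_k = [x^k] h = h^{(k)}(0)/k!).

f: a_k = 0, -2, 0, 1/3, 0, -1/60, …
g: a_k = -3, -6, -6, -4, -2, -4/5, …
L₀ := L_f ⊗_s L_g (sym. prod.), ord ≤ 2.
h=h₀': d/dx-closure on L₀ ⇒ L.
L = 5 - 4·Dx + Dx^2  (order 2).
h: a_k = 6, 24, 33, 24, 41/4, 11/5, …
ICs: h(0) = 6, h′(0) = 24.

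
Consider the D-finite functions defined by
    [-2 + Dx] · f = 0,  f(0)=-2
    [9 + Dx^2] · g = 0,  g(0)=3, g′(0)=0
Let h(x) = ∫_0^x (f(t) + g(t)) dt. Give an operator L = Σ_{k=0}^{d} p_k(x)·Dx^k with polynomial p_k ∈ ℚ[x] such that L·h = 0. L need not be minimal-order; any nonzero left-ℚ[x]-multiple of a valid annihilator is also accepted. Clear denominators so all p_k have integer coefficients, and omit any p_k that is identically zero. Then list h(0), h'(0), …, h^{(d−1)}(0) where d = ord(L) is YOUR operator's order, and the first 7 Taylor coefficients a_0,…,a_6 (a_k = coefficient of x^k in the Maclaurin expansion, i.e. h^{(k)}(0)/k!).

f: a_k = -2, -4, -4, -8/3, -4/3, -8/15, -8/45, …
g: a_k = 3, 0, -27/2, 0, 81/8, 0, -243/80, …
L₀ := lclm(L_f,L_g); ord L₀ ≤ 1+2.
h=∫₀ˣh₀: take L = L₀·Dx.
L = -18·Dx + 9·Dx^2 - 2·Dx^3 + Dx^4  (order 4).
h: a_k = 0, 1, -2, -35/6, -2/3, 211/120, -4/45, …
ICs: h(0) = 0, h′(0) = 1, h′′(0) = -4, h′′′(0) = -35.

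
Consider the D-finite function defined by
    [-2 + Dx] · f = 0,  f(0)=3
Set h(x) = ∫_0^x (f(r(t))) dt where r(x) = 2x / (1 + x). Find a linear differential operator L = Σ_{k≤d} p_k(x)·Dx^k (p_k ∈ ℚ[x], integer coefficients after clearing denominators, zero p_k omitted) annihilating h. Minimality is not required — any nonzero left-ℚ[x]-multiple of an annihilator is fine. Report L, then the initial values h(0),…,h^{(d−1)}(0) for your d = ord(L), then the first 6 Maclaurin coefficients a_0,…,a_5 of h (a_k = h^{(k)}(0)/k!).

f: a_k = 3, 6, 6, 4, 2, 4/5, …
Change of var in L_f (x↦r) gives L₀.
h=∫₀ˣh₀: take L = L₀·Dx.
L = -4·Dx + (1 + 2·x + x^2)·Dx^2  (order 2).
h: a_k = 0, 3, 6, 4, -1, -4/5, …
ICs: h(0) = 0, h′(0) = 3.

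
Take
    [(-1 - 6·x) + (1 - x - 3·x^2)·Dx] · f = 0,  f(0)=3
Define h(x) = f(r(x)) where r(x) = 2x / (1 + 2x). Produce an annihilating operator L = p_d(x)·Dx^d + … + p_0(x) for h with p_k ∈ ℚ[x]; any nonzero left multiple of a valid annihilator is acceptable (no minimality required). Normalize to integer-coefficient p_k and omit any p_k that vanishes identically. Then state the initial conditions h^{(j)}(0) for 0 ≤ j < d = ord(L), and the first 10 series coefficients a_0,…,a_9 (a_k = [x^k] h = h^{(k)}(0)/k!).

f: a_k = 3, 3, 12, 21, 57, 120, 291, 651, 1524, 3477, …
h₀=f(r): pull back L_f along r ⇒ L₀.
L = (2 + 28·x) + (-1 - 4·x + 8·x^2 + 24·x^3)·Dx  (order 1).
h: a_k = 3, 6, 36, 0, 432, -864, 6912, -24192, 131328, -552960, …
ICs: h(0) = 3.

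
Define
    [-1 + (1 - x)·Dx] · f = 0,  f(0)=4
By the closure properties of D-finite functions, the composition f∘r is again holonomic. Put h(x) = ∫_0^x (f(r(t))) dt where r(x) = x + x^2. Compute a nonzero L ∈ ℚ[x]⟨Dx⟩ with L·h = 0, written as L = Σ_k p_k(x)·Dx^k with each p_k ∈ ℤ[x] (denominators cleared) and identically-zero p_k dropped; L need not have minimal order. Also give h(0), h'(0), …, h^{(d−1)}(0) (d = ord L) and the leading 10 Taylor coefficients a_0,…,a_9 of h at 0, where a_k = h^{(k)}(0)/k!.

L = (1 + 2·x)·Dx + (-1 + x + x^2)·Dx^2  (order 2).
h: a_k = 0, 4, 2, 8/3, 3, 4, 16/3, 52/7, 21/2, 136/9, …
ICs: h(0) = 0, h′(0) = 4.

f: a_k = 4, 4, 4, 4, 4, 4, 4, 4, 4, 4, …
f∘r: x↦r, Dx↦Dx/r' in L_f ⇒ L₀.
∫: right-multiply L₀ by Dx.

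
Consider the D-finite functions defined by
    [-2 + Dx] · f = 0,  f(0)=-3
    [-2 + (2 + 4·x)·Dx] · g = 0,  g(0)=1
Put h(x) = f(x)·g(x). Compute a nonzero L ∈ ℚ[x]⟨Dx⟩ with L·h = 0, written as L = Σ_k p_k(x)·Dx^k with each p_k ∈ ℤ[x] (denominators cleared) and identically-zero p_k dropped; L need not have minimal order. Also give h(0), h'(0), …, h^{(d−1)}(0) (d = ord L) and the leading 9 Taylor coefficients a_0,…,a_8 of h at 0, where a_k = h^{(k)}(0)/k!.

L = (-3 - 4·x) + (1 + 2·x)·Dx  (order 1).
h: a_k = -3, -9, -21/2, -17/2, -33/8, -107/40, 89/240, -1123/560, 39551/13440, …
ICs: h(0) = -3.

f: a_k = -3, -6, -6, -4, -2, -4/5, -4/15, -8/105, -2/105, …
g: a_k = 1, 1, -1/2, 1/2, -5/8, 7/8, -21/16, 33/16, -429/128, …
Sym-product of L_f,L_g gives L₀ (≤ ord 1).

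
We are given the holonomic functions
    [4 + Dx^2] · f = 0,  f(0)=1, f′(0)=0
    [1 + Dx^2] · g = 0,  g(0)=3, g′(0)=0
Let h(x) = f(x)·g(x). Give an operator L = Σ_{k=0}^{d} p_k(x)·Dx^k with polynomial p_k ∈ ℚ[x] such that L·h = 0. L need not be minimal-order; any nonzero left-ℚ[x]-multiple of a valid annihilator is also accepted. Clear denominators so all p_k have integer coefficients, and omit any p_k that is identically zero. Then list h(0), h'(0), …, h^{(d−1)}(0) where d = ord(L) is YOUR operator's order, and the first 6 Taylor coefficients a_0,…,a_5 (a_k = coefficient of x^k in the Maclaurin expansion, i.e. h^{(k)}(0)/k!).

L = 9 + 10·Dx^2 + Dx^4  (order 4).
h: a_k = 3, 0, -15/2, 0, 41/8, 0, …
ICs: h(0) = 3, h′(0) = 0, h′′(0) = -15, h′′′(0) = 0.

f: a_k = 1, 0, -2, 0, 2/3, 0, …
g: a_k = 3, 0, -3/2, 0, 1/8, 0, …
f·g: L₀ = L_f ⊗_s L_g, ord ≤ 2·2.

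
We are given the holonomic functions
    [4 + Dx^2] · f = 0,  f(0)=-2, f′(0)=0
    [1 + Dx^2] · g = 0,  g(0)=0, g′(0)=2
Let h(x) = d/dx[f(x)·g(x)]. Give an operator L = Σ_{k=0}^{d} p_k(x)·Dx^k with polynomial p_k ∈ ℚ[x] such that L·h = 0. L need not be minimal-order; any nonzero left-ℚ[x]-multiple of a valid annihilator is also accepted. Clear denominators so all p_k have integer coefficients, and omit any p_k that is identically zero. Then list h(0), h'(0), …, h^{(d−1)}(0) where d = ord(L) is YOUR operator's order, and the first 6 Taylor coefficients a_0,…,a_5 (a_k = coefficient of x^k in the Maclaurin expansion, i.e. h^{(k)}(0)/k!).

f: a_k = -2, 0, 4, 0, -4/3, 0, …
g: a_k = 0, 2, 0, -1/3, 0, 1/60, …
L₀ := L_f ⊗_s L_g (sym. prod.), ord ≤ 4.
Derive L from L₀ (diff closure).
L = 9 + 10·Dx^2 + Dx^4  (order 4).
h: a_k = -4, 0, 26, 0, -121/6, 0, …
ICs: h(0) = -4, h′(0) = 0, h′′(0) = 52, h′′′(0) = 0.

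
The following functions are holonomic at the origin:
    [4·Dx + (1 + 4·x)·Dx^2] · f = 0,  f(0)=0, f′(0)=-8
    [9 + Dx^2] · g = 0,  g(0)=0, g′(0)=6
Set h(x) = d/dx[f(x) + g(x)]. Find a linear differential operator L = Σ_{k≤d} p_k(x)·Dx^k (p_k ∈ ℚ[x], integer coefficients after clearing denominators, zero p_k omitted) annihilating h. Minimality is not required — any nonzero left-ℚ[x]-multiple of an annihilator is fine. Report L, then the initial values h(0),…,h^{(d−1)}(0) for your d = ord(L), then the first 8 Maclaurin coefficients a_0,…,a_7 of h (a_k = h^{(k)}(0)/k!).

L = (3780 + 2592·x + 5184·x^2) + (369 + 2124·x + 3888·x^2 + 5184·x^3)·Dx + (420 + 288·x + 576·x^2)·Dx^2 + (41 + 236·x + 432·x^2 + 576·x^3)·Dx^3  (order 3).
h: a_k = -2, 32, -155, 512, -8111/4, 8192, -1310963/40, 131072, …
ICs: h(0) = -2, h′(0) = 32, h′′(0) = -310.

f: a_k = 0, -8, 16, -128/3, 128, -2048/5, 4096/3, -32768/7, …
g: a_k = 0, 6, 0, -9, 0, 81/20, 0, -243/280, …
Sum ⇒ L₀ = lclm(L_f,L_g) in ℚ(x)⟨Dx⟩.
Differentiate: ansatz ord ≤ ord L₀ ⇒ L.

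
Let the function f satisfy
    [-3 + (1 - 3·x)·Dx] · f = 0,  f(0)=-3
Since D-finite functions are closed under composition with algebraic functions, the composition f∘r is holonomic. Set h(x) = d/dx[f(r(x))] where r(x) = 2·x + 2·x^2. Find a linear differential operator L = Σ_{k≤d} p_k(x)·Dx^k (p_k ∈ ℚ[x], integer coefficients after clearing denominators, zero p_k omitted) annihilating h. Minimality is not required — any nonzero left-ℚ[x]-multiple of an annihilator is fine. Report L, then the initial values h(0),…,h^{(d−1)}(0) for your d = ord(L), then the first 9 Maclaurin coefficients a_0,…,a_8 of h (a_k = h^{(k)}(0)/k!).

L = (14 + 36·x + 36·x^2) + (-1 + 4·x + 18·x^2 + 12·x^3)·Dx  (order 1).
h: a_k = -18, -252, -2592, -23760, -204120, -1683504, -13499136, -106033536, -819862560, …
ICs: h(0) = -18.

f: a_k = -3, -9, -27, -81, -243, -729, -2187, -6561, -19683, …
L₀ from L_f via x↦r, Dx↦r'^{-1}Dx.
h=h₀': d/dx-closure on L₀ ⇒ L.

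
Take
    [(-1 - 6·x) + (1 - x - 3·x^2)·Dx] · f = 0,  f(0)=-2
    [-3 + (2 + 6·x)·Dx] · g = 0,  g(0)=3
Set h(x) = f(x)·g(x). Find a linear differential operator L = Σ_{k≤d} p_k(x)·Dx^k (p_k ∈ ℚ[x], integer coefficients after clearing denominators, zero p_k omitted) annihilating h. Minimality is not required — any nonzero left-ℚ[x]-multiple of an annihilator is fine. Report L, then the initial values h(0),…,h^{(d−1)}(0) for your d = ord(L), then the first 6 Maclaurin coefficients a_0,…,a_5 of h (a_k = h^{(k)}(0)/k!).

L = (5 + 15·x + 27·x^2) + (-2 - 4·x + 12·x^2 + 18·x^3)·Dx  (order 1).
h: a_k = -6, -15, -105/4, -651/8, -9033/64, -54417/128, …
ICs: h(0) = -6.

f: a_k = -2, -2, -8, -14, -38, -80, …
g: a_k = 3, 9/2, -27/8, 81/16, -1215/128, 5103/256, …
Sym-product of L_f,L_g gives L₀ (≤ ord 1).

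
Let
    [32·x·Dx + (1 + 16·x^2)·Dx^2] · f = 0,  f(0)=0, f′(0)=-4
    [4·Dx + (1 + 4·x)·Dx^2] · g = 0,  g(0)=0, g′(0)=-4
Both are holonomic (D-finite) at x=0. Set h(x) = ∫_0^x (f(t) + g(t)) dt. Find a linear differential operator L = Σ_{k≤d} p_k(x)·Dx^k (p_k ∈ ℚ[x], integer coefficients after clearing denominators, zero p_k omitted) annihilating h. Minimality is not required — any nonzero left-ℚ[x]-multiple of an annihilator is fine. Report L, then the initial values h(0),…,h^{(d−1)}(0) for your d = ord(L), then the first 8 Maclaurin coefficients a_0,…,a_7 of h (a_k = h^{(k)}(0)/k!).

L = (-32 - 384·x + 1536·x^2 + 2048·x^3)·Dx^2 + (-16 - 64·x + 3072·x^3 + 4096·x^4)·Dx^3 + (-1 + 4·x + 32·x^2 + 128·x^3 + 768·x^4 + 1024·x^5)·Dx^4  (order 4).
h: a_k = 0, 0, -4, 8/3, 0, 64/5, -1024/15, 2048/21, …
ICs: h(0) = 0, h′(0) = 0, h′′(0) = -8, h′′′(0) = 16.

f: a_k = 0, -4, 0, 64/3, 0, -1024/5, 0, 16384/7, …
g: a_k = 0, -4, 8, -64/3, 64, -1024/5, 2048/3, -16384/7, …
Sum ⇒ L₀ = lclm(L_f,L_g) in ℚ(x)⟨Dx⟩.
h=∫h₀ ⇒ L = L₀·Dx.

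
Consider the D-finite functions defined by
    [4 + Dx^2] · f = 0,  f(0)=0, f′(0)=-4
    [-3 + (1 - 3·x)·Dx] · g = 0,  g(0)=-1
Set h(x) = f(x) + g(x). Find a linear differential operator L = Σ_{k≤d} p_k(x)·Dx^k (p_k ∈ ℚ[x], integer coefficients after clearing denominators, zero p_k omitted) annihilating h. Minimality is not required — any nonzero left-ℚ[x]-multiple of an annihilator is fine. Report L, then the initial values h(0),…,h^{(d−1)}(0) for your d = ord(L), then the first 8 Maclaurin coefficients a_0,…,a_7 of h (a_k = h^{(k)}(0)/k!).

L = (-348 + 144·x - 216·x^2) + (44 - 180·x + 216·x^2 - 216·x^3)·Dx + (-87 + 36·x - 54·x^2)·Dx^2 + (11 - 45·x + 54·x^2 - 54·x^3)·Dx^3  (order 3).
h: a_k = -1, -7, -9, -73/3, -81, -3653/15, -729, -688889/315, …
ICs: h(0) = -1, h′(0) = -7, h′′(0) = -18.

f: a_k = 0, -4, 0, 8/3, 0, -8/15, 0, 16/315, …
g: a_k = -1, -3, -9, -27, -81, -243, -729, -2187, …
Sum ⇒ L₀ = lclm(L_f,L_g) in ℚ(x)⟨Dx⟩.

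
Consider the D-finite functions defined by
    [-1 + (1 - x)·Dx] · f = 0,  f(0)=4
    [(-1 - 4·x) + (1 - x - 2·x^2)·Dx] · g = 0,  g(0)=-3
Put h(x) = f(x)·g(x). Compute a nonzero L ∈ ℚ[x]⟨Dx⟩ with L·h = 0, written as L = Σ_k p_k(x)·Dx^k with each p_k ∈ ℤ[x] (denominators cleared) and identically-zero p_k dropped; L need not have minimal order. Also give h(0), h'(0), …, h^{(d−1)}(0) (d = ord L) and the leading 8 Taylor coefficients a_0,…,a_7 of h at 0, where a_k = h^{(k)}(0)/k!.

L = (-2 - 2·x + 6·x^2) + (1 - 2·x - x^2 + 2·x^3)·Dx  (order 1).
h: a_k = -12, -24, -60, -120, -252, -504, -1020, -2040, …
ICs: h(0) = -12.

f: a_k = 4, 4, 4, 4, 4, 4, 4, 4, …
g: a_k = -3, -3, -9, -15, -33, -63, -129, -255, …
L₀ := L_f ⊗_s L_g (sym. prod.), ord ≤ 1.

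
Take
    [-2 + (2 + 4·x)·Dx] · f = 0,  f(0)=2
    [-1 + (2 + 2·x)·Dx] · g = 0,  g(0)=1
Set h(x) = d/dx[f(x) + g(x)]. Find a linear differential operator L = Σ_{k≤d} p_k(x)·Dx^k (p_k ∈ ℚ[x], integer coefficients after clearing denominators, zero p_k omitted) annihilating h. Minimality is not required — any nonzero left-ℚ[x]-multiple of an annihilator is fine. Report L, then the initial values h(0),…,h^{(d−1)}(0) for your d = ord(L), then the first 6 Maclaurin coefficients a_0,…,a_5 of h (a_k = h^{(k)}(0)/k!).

L = -3 + (-9 - 12·x)·Dx + (-2 - 6·x - 4·x^2)·Dx^2  (order 2).
h: a_k = 5/2, -9/4, 51/16, -165/32, 2275/256, -8127/512, …
ICs: h(0) = 5/2, h′(0) = -9/4.

f: a_k = 2, 2, -1, 1, -5/4, 7/4, …
g: a_k = 1, 1/2, -1/8, 1/16, -5/128, 7/256, …
h₀=f+g: left-lcm gives L₀, ord ≤ 2.
Differentiate: ansatz ord ≤ ord L₀ ⇒ L.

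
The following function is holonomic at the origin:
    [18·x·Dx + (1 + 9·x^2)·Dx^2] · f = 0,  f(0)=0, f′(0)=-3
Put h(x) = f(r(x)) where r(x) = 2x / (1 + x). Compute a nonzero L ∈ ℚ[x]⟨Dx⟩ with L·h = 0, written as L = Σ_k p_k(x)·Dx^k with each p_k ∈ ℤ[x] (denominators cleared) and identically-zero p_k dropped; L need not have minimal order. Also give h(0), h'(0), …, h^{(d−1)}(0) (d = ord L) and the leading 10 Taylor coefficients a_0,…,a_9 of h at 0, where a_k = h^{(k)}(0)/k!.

L = (2 + 74·x)·Dx + (1 + 2·x + 37·x^2)·Dx^2  (order 2).
h: a_k = 0, -6, 6, 66, -210, -5646/5, 7062, 124158/7, -227010, -106854, …
ICs: h(0) = 0, h′(0) = -6.

f: a_k = 0, -3, 0, 9, 0, -243/5, 0, 2187/7, 0, -2187, …
L₀ from L_f via x↦r, Dx↦r'^{-1}Dx.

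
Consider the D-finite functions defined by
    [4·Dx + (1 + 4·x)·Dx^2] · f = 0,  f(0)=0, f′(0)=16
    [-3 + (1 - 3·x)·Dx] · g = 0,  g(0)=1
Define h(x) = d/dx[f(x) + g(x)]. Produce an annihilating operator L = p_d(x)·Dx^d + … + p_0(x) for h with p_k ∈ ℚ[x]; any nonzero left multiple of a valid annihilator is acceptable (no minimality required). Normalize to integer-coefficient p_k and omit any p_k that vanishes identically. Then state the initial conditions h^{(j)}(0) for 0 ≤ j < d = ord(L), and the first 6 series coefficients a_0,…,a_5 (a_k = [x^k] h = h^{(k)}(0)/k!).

f: a_k = 0, 16, -32, 256/3, -256, 4096/5, …
g: a_k = 1, 3, 9, 27, 81, 243, …
Sum ⇒ L₀ = lclm(L_f,L_g) in ℚ(x)⟨Dx⟩.
h₀' ⇒ L via d/dx closure of L₀.
L = (-204 - 144·x) + (-11 - 312·x - 288·x^2)·Dx + (5 + 11·x - 54·x^2 - 72·x^3)·Dx^2  (order 2).
h: a_k = 19, -46, 337, -700, 5311, -12010, …
ICs: h(0) = 19, h′(0) = -46.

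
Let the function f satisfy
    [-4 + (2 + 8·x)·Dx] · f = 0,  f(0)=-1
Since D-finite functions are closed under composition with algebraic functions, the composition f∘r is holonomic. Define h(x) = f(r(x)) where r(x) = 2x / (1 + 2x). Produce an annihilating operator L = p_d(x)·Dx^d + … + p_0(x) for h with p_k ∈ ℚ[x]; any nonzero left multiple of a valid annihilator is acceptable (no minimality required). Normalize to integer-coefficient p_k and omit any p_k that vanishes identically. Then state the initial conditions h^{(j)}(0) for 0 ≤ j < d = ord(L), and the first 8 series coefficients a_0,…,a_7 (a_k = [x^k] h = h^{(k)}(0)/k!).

f: a_k = -1, -2, 2, -4, 10, -28, 84, -264, …
f∘r: x↦r, Dx↦Dx/r' in L_f ⇒ L₀.
L = -4 + (1 + 12·x + 20·x^2)·Dx  (order 1).
h: a_k = -1, -4, 16, -80, 480, -3264, 24064, -187136, …
ICs: h(0) = -1.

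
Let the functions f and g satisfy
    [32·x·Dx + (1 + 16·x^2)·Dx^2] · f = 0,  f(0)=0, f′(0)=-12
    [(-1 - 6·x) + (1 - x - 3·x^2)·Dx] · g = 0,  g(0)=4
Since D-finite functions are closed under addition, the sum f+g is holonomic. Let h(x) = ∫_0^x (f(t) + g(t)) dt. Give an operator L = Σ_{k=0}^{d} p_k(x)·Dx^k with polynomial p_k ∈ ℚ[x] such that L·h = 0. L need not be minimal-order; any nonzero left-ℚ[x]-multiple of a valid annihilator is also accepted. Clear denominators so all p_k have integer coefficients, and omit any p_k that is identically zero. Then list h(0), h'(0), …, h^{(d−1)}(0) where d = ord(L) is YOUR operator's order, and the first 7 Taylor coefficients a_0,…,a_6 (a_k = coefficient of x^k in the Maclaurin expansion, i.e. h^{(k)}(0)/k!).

f: a_k = 0, -12, 0, 64, 0, -3072/5, 0, …
g: a_k = 4, 4, 16, 28, 76, 160, 388, …
Weyl lclm of L_f,L_g ⇒ L₀ (ord ≤ 3).
h=∫h₀ ⇒ L = L₀·Dx.
L = (128 - 512·x - 10560·x^2 - 25344·x^3 - 95904·x^4 - 41472·x^6)·Dx^2 + (-37 - 208·x + 206·x^2 - 1476·x^3 - 24336·x^4 - 66528·x^5 - 6912·x^6 - 41472·x^7)·Dx^3 + (4 + 21·x + 198·x^2 + 90·x^3 + 1775·x^4 - 4080·x^5 - 6336·x^6 - 2304·x^7 - 6912·x^8)·Dx^4  (order 4).
h: a_k = 0, 4, -4, 16/3, 23, 76/5, -1136/15, …
ICs: h(0) = 0, h′(0) = 4, h′′(0) = -8, h′′′(0) = 32.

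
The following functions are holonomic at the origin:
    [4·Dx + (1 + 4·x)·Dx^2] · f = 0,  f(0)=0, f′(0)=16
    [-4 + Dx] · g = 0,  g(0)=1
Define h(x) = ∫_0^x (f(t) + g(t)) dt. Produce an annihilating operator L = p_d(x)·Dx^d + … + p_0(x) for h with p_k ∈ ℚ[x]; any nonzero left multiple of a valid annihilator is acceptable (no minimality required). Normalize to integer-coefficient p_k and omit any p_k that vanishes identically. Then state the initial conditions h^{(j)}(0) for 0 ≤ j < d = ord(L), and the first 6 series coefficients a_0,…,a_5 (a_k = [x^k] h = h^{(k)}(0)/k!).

f: a_k = 0, 16, -32, 256/3, -256, 4096/5, …
g: a_k = 1, 4, 8, 32/3, 32/3, 128/15, …
Sum ⇒ L₀ = lclm(L_f,L_g) in ℚ(x)⟨Dx⟩.
h=∫₀ˣh₀: take L = L₀·Dx.
L = (-24 - 32·x)·Dx^2 + (2 - 16·x - 32·x^2)·Dx^3 + (1 + 6·x + 8·x^2)·Dx^4  (order 4).
h: a_k = 0, 1, 10, -8, 24, -736/15, …
ICs: h(0) = 0, h′(0) = 1, h′′(0) = 20, h′′′(0) = -48.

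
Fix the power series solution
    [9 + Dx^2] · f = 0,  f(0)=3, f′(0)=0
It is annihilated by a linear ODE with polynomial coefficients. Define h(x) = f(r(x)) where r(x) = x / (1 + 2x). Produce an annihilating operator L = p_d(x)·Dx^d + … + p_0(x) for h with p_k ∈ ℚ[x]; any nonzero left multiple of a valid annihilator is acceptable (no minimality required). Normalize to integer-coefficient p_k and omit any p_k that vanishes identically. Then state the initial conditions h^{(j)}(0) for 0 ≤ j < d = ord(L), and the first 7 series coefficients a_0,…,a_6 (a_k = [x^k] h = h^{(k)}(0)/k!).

L = 9 + (4 + 24·x + 48·x^2 + 32·x^3)·Dx + (1 + 8·x + 24·x^2 + 32·x^3 + 16·x^4)·Dx^2  (order 2).
h: a_k = 3, 0, -27/2, 54, -1215/8, 351, -54243/80, …
ICs: h(0) = 3, h′(0) = 0.

f: a_k = 3, 0, -27/2, 0, 81/8, 0, -243/80, …
f∘r: x↦r, Dx↦Dx/r' in L_f ⇒ L₀.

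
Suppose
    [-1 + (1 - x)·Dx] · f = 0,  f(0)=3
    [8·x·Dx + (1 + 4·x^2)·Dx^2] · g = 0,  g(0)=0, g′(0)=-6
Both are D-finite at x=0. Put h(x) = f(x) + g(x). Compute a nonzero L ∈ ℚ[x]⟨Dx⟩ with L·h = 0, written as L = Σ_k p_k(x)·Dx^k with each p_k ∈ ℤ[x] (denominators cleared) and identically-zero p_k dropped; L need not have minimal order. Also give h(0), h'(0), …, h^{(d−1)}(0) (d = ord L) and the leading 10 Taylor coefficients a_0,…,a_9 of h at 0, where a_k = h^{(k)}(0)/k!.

L = (-8 + 32·x + 96·x^2)·Dx + (7 - 8·x - 20·x^2 + 96·x^3)·Dx^2 + (-1 - 3·x - 12·x^3 + 16·x^4)·Dx^3  (order 3).
h: a_k = 3, -3, 3, 11, 3, -81/5, 3, 405/7, 3, -503/3, …
ICs: h(0) = 3, h′(0) = -3, h′′(0) = 6.

f: a_k = 3, 3, 3, 3, 3, 3, 3, 3, 3, 3, …
g: a_k = 0, -6, 0, 8, 0, -96/5, 0, 384/7, 0, -512/3, …
f+g: L₀ = lclm(L_f,L_g), ord ≤ 1+2.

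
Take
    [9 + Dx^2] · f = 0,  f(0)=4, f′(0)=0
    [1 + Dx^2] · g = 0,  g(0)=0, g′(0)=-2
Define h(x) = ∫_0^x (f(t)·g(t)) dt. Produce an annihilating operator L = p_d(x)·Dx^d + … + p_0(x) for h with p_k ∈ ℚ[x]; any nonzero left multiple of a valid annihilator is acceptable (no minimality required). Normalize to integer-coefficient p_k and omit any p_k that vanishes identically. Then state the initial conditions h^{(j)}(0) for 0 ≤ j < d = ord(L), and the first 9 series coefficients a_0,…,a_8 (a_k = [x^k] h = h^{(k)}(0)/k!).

f: a_k = 4, 0, -18, 0, 27/2, 0, -81/20, 0, 729/1120, …
g: a_k = 0, -2, 0, 1/3, 0, -1/60, 0, 1/2520, 0, …
h₀=f·g: eliminate ⇒ L₀, order ≤ 2·2.
h=∫h₀ ⇒ L = L₀·Dx.
L = 64·Dx + 20·Dx^3 + Dx^5  (order 5).
h: a_k = 0, 0, -4, 0, 28/3, 0, -248/45, 0, 508/315, …
ICs: h(0) = 0, h′(0) = 0, h′′(0) = -8, h′′′(0) = 0, h′′′′(0) = 224.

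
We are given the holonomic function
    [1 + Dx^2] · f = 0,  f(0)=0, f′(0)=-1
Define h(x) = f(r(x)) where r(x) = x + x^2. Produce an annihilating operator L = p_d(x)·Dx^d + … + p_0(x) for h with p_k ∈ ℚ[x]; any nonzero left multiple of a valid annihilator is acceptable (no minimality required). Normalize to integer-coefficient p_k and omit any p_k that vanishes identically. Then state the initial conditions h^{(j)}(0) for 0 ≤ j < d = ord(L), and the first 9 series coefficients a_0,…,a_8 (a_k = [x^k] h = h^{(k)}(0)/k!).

L = (1 + 6·x + 12·x^2 + 8·x^3) - 2·Dx + (1 + 2·x)·Dx^2  (order 2).
h: a_k = 0, -1, -1, 1/6, 1/2, 59/120, 1/8, -419/5040, -59/720, …
ICs: h(0) = 0, h′(0) = -1.

f: a_k = 0, -1, 0, 1/6, 0, -1/120, 0, 1/5040, 0, …
h₀=f(r): pull back L_f along r ⇒ L₀.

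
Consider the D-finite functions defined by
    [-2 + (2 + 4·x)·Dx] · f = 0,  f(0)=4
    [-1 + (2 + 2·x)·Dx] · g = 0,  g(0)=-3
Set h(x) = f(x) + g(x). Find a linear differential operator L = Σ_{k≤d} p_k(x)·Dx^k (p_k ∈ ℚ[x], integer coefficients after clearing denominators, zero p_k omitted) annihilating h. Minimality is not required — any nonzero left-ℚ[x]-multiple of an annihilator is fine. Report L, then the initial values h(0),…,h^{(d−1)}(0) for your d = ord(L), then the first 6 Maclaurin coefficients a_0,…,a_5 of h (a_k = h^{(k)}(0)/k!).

f: a_k = 4, 4, -2, 2, -5/2, 7/2, …
g: a_k = -3, -3/2, 3/8, -3/16, 15/128, -21/256, …
L₀ := lclm(L_f,L_g); ord L₀ ≤ 1+1.
L = -1 + (3 + 4·x)·Dx + (2 + 6·x + 4·x^2)·Dx^2  (order 2).
h: a_k = 1, 5/2, -13/8, 29/16, -305/128, 875/256, …
ICs: h(0) = 1, h′(0) = 5/2.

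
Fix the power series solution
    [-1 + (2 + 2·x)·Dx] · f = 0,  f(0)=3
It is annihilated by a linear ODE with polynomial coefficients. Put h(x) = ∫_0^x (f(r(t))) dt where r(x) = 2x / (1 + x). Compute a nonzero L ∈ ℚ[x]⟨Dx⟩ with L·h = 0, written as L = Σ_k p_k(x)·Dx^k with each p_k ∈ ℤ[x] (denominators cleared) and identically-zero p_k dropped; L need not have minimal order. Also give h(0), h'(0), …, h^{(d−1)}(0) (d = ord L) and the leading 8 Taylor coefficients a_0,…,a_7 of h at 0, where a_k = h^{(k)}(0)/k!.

f: a_k = 3, 3/2, -3/8, 3/16, -15/128, 21/256, -63/1024, 99/2048, …
Change of var in L_f (x↦r) gives L₀.
Integrate: L := L₀·Dx.
L = -Dx + (1 + 4·x + 3·x^2)·Dx^2  (order 2).
h: a_k = 0, 3, 3/2, -3/2, 15/8, -111/40, 75/16, -981/112, …
ICs: h(0) = 0, h′(0) = 3.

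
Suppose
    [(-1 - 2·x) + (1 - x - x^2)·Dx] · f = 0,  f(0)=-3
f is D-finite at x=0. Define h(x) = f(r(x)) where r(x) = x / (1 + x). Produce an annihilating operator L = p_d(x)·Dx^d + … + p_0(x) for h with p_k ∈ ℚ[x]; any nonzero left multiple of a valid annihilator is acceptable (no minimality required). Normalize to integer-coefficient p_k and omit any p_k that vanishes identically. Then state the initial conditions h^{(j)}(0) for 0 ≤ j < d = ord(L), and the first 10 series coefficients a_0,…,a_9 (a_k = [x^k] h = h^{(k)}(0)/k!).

f: a_k = -3, -3, -6, -9, -15, -24, -39, -63, -102, -165, …
Change of var in L_f (x↦r) gives L₀.
L = (1 + 3·x) + (-1 - 2·x + x^3)·Dx  (order 1).
h: a_k = -3, -3, -3, 0, -3, 3, -6, 9, -15, 24, …
ICs: h(0) = -3.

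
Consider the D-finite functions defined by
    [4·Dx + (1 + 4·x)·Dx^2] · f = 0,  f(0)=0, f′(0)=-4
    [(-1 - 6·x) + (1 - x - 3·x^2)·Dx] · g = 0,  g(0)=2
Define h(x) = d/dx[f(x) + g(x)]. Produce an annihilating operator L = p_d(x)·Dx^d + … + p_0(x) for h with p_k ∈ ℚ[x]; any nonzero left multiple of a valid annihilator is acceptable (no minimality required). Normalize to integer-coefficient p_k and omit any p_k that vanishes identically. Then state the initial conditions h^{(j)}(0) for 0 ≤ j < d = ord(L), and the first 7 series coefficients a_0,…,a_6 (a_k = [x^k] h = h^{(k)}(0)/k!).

f: a_k = 0, -4, 8, -64/3, 64, -1024/5, 2048/3, …
g: a_k = 2, 2, 8, 14, 38, 80, 194, …
h₀=f+g: left-lcm gives L₀, ord ≤ 3.
h₀' ⇒ L via d/dx closure of L₀.
L = (-212 - 1072·x - 3144·x^2 - 2160·x^3 - 2592·x^4) + (-5 - 248·x - 1922·x^2 - 4308·x^3 - 4464·x^4 - 4320·x^5)·Dx + (6 + 53·x + 108·x^2 - 110·x^3 - 519·x^4 - 1044·x^5 - 864·x^6)·Dx^2  (order 2).
h: a_k = -2, 32, -22, 408, -624, 5260, -13346, …
ICs: h(0) = -2, h′(0) = 32.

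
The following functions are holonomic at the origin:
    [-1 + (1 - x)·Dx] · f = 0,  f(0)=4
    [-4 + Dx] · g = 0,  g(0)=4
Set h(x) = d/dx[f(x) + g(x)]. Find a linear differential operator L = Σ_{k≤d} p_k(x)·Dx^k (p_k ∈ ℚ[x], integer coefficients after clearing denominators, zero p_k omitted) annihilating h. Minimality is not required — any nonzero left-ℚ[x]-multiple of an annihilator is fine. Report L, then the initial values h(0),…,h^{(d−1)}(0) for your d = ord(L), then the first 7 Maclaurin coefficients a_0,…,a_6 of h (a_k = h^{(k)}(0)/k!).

L = (-4 + 16·x) + (5 - 16·x + 8·x^2)·Dx + (-1 + 3·x - 2·x^2)·Dx^2  (order 2).
h: a_k = 20, 72, 140, 560/3, 572/3, 2408/15, 5356/45, …
ICs: h(0) = 20, h′(0) = 72.

f: a_k = 4, 4, 4, 4, 4, 4, 4, …
g: a_k = 4, 16, 32, 128/3, 128/3, 512/15, 1024/45, …
h₀=f+g: left-lcm gives L₀, ord ≤ 2.
Differentiate: ansatz ord ≤ ord L₀ ⇒ L.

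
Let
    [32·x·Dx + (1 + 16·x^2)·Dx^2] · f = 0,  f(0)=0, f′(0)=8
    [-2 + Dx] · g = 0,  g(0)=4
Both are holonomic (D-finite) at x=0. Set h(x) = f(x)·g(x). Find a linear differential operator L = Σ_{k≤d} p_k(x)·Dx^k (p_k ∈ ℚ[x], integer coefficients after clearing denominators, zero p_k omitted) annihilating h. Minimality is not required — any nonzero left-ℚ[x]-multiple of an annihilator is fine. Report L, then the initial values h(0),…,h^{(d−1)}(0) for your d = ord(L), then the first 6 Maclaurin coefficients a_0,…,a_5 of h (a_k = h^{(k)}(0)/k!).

L = (4 - 64·x + 64·x^2) + (-4 + 32·x - 64·x^2)·Dx + (1 + 16·x^2)·Dx^2  (order 2).
h: a_k = 0, 32, 64, -320/3, -896/3, 6592/5, …
ICs: h(0) = 0, h′(0) = 32.

f: a_k = 0, 8, 0, -128/3, 0, 2048/5, …
g: a_k = 4, 8, 8, 16/3, 8/3, 16/15, …
f·g: L₀ = L_f ⊗_s L_g, ord ≤ 2·1.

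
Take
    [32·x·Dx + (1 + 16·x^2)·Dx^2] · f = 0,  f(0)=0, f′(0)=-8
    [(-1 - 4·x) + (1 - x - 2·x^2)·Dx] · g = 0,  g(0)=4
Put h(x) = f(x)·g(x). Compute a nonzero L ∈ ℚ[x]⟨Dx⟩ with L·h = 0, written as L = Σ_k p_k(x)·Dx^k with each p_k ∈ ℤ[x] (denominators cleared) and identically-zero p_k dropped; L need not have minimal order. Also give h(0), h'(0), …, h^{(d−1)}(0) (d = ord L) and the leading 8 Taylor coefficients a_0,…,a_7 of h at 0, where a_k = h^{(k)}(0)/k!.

f: a_k = 0, -8, 0, 128/3, 0, -2048/5, 0, 32768/7, …
g: a_k = 4, 4, 12, 20, 44, 84, 172, 340, …
h₀=f·g: eliminate ⇒ L₀, order ≤ 2·1.
L = (4 + 32·x + 192·x^2) + (2 - 24·x + 64·x^2 + 192·x^3)·Dx + (-1 + x - 14·x^2 + 16·x^3 + 32·x^4)·Dx^2  (order 2).
h: a_k = 0, -32, -32, 224/3, 32/3, -7392/5, -21856/15, 1502624/105, …
ICs: h(0) = 0, h′(0) = -32.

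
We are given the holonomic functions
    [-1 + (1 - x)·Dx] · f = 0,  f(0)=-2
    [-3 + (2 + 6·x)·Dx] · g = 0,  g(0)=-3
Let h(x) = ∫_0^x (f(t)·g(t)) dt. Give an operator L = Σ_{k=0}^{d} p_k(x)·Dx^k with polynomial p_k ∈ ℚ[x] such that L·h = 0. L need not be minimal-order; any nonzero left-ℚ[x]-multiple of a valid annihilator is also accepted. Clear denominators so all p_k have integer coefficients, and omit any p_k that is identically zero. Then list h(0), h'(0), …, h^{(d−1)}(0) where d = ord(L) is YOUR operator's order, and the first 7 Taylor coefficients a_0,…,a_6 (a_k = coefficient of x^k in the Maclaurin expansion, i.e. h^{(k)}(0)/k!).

L = (5 + 3·x)·Dx + (-2 - 4·x + 6·x^2)·Dx^2  (order 2).
h: a_k = 0, 6, 15/2, 11/4, 147/32, -39/320, 1675/256, …
ICs: h(0) = 0, h′(0) = 6.

f: a_k = -2, -2, -2, -2, -2, -2, -2, …
g: a_k = -3, -9/2, 27/8, -81/16, 1215/128, -5103/256, 45927/1024, …
f·g: L₀ = L_f ⊗_s L_g, ord ≤ 1·1.
∫: right-multiply L₀ by Dx.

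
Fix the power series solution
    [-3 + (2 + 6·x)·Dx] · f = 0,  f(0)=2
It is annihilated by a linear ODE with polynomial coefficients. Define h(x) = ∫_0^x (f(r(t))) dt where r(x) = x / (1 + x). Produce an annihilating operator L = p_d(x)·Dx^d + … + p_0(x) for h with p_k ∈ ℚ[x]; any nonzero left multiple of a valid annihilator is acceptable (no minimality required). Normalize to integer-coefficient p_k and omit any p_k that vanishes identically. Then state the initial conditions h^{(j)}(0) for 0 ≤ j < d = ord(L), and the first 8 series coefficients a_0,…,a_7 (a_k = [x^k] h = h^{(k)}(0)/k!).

f: a_k = 2, 3, -9/4, 27/8, -405/64, 1701/128, -15309/512, 72171/1024, …
f∘r: x↦r, Dx↦Dx/r' in L_f ⇒ L₀.
∫: right-multiply L₀ by Dx.
L = -3·Dx + (2 + 10·x + 8·x^2)·Dx^2  (order 2).
h: a_k = 0, 2, 3/2, -7/4, 87/32, -1677/320, 3023/256, -106305/3584, …
ICs: h(0) = 0, h′(0) = 2.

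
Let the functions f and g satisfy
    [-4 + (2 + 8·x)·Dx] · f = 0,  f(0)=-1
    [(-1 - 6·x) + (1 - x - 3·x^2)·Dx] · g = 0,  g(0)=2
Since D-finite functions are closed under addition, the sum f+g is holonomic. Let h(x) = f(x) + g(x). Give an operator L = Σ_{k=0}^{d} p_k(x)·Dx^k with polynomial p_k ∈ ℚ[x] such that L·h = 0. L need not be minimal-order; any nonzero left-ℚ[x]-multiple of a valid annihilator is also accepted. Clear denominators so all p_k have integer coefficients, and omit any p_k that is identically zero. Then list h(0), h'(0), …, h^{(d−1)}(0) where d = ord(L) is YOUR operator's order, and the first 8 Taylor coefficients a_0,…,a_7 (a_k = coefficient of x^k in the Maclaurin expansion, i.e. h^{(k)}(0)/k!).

f: a_k = -1, -2, 2, -4, 10, -28, 84, -264, …
g: a_k = 2, 2, 8, 14, 38, 80, 194, 434, …
L₀ := lclm(L_f,L_g); ord L₀ ≤ 1+1.
L = (20 + 120·x + 216·x^2 + 360·x^3) + (-12 - 74·x - 306·x^2 - 744·x^3 - 900·x^4)·Dx + (-1 + 9·x + 73·x^2 + 18·x^3 - 354·x^4 - 360·x^5)·Dx^2  (order 2).
h: a_k = 1, 0, 10, 10, 48, 52, 278, 170, …
ICs: h(0) = 1, h′(0) = 0.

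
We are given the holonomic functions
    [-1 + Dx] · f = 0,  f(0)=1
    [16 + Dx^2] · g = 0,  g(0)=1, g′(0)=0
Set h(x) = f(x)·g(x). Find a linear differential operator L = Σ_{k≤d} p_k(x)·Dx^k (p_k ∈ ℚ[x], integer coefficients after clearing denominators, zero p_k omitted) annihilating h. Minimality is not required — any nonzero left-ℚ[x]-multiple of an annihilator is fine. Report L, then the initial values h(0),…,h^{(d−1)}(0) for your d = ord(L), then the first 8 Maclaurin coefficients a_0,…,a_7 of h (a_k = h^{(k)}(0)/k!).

f: a_k = 1, 1, 1/2, 1/6, 1/24, 1/120, 1/720, 1/5040, …
g: a_k = 1, 0, -8, 0, 32/3, 0, -256/45, 0, …
Sym-product of L_f,L_g gives L₀ (≤ ord 2).
L = 17 - 2·Dx + Dx^2  (order 2).
h: a_k = 1, 1, -15/2, -47/6, 161/24, 1121/120, -11/16, -20047/5040, …
ICs: h(0) = 1, h′(0) = 1.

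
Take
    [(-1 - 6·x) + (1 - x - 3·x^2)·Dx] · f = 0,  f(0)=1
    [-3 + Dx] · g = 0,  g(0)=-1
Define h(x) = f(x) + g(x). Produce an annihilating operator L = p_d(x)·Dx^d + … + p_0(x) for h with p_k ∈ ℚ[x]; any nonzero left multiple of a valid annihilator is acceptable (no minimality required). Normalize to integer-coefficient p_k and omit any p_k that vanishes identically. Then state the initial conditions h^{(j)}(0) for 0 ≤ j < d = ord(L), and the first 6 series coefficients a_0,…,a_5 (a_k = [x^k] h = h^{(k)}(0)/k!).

f: a_k = 1, 1, 4, 7, 19, 40, …
g: a_k = -1, -3, -9/2, -9/2, -27/8, -81/40, …
h₀=f+g: left-lcm gives L₀, ord ≤ 2.
L = (-15 - 9·x - 243·x^2 - 162·x^3) + (-1 + 36·x + 99·x^2 - 54·x^3 - 81·x^4)·Dx + (2 - 11·x - 6·x^2 + 36·x^3 + 27·x^4)·Dx^2  (order 2).
h: a_k = 0, -2, -1/2, 5/2, 125/8, 1519/40, …
ICs: h(0) = 0, h′(0) = -2.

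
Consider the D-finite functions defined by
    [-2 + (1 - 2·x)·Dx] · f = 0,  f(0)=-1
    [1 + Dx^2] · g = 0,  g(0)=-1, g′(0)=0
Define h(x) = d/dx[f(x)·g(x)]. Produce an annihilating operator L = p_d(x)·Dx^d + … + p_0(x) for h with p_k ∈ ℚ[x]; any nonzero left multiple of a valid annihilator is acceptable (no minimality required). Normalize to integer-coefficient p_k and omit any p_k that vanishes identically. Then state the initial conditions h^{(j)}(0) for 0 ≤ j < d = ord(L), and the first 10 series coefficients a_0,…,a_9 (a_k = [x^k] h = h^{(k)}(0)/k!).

L = (-7 - 4·x + 4·x^2) + (-4 + 8·x)·Dx + (1 - 4·x + 4·x^2)·Dx^2  (order 2).
h: a_k = 2, 7, 21, 337/6, 1685/12, 40439/120, 283073/360, 9058337/5040, 9058337/2240, 3261001319/362880, …
ICs: h(0) = 2, h′(0) = 7.

f: a_k = -1, -2, -4, -8, -16, -32, -64, -128, -256, -512, …
g: a_k = -1, 0, 1/2, 0, -1/24, 0, 1/720, 0, -1/40320, 0, …
Sym-product of L_f,L_g gives L₀ (≤ ord 2).
Derive L from L₀ (diff closure).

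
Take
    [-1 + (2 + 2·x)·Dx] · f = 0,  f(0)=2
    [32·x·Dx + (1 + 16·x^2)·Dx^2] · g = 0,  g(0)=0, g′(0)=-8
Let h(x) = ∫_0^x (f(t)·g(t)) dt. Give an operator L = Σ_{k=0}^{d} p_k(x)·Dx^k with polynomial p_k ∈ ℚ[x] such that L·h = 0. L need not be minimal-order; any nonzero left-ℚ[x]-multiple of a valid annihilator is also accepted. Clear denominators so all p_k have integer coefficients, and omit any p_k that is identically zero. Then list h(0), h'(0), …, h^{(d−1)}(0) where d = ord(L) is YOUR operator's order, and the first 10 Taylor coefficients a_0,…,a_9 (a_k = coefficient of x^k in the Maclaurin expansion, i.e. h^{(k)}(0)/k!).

f: a_k = 2, 1, -1/4, 1/8, -5/64, 7/128, -21/512, 33/1024, -429/16384, 715/32768, …
g: a_k = 0, -8, 0, 128/3, 0, -2048/5, 0, 32768/7, 0, -524288/9, …
h₀=f·g: eliminate ⇒ L₀, order ≤ 1·2.
Integrate: L := L₀·Dx.
L = (3 - 64·x - 16·x^2)·Dx + (-4 + 124·x + 192·x^2 + 64·x^3)·Dx^2 + (4 + 8·x + 68·x^2 + 128·x^3 + 64·x^4)·Dx^3  (order 3).
h: a_k = 0, 0, -8, -8/3, 131/6, 25/3, -99509/720, -97129/1680, 63582493/53760, 62254327/120960, …
ICs: h(0) = 0, h′(0) = 0, h′′(0) = -16.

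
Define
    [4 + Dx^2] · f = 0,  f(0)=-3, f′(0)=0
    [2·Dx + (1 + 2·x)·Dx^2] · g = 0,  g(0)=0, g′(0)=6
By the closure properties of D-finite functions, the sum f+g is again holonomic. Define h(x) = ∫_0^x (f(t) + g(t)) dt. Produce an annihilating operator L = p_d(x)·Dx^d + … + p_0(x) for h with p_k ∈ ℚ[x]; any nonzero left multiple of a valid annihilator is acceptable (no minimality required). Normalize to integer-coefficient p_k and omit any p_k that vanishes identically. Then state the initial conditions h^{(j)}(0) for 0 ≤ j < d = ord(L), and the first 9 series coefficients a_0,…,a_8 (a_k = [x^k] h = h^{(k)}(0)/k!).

f: a_k = -3, 0, 6, 0, -2, 0, 4/15, 0, -2/105, …
g: a_k = 0, 6, -6, 8, -12, 96/5, -32, 384/7, -96, …
L₀ := lclm(L_f,L_g); ord L₀ ≤ 2+2.
h=∫h₀ ⇒ L = L₀·Dx.
L = (56 + 32·x + 32·x^2)·Dx^2 + (12 + 40·x + 48·x^2 + 32·x^3)·Dx^3 + (14 + 8·x + 8·x^2)·Dx^4 + (3 + 10·x + 12·x^2 + 8·x^3)·Dx^5  (order 5).
h: a_k = 0, -3, 3, 0, 2, -14/5, 16/5, -68/15, 48/7, …
ICs: h(0) = 0, h′(0) = -3, h′′(0) = 6, h′′′(0) = 0, h′′′′(0) = 48.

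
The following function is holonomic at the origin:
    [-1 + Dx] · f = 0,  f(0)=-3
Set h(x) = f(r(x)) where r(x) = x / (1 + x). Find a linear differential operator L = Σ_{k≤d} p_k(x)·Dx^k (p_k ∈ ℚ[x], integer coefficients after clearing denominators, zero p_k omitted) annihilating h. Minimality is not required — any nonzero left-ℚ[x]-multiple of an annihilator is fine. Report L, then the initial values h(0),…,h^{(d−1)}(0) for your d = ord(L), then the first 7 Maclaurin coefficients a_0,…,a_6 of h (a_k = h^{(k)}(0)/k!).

L = -1 + (1 + 2·x + x^2)·Dx  (order 1).
h: a_k = -3, -3, 3/2, -1/2, -1/8, 19/40, -151/240, …
ICs: h(0) = -3.

f: a_k = -3, -3, -3/2, -1/2, -1/8, -1/40, -1/240, …
Substitute x→r, Dx→(1/r')Dx; clear ⇒ L₀.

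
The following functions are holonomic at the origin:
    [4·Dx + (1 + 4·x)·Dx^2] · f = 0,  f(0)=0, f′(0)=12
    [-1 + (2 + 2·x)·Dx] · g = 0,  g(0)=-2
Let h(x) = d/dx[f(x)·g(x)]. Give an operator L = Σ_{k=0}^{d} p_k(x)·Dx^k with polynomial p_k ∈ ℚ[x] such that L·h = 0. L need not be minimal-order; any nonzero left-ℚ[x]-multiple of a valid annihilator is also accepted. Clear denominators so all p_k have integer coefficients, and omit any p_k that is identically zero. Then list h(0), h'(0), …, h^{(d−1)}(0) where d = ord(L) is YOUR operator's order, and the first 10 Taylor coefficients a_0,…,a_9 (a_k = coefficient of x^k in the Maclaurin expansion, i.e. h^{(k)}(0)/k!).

f: a_k = 0, 12, -24, 64, -192, 3072/5, -2048, 49152/7, -24576, 262144/3, …
g: a_k = -2, -1, 1/4, -1/8, 5/64, -7/128, 21/512, -33/1024, 429/16384, -715/32768, …
L₀ := L_f ⊗_s L_g (sym. prod.), ord ≤ 2.
h₀' ⇒ L via d/dx closure of L₀.
L = (-83 - 40·x + 16·x^2) + (-196 - 372·x - 48·x^2 + 128·x^3)·Dx + (-20 - 104·x - 84·x^2 + 64·x^3 + 64·x^4)·Dx^2  (order 2).
h: a_k = -24, 72, -303, 1250, -81349/16, 1643073/80, -52913387/640, 372033667/1120, -38220269991/28672, 459788313275/86016, …
ICs: h(0) = -24, h′(0) = 72.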